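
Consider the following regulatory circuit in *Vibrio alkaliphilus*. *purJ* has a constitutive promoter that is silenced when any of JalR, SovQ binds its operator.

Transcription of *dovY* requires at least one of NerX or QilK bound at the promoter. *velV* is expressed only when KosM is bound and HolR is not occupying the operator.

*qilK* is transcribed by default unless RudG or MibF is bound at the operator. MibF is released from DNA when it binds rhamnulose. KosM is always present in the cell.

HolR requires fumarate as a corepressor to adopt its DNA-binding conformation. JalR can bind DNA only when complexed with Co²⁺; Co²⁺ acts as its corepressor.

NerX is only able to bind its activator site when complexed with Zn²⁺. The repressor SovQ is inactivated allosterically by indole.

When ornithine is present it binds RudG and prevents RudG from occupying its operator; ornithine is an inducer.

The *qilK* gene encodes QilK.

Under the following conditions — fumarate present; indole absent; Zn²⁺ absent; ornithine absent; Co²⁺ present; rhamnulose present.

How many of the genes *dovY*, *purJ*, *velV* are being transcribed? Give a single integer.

Zn²⁺ is absent, so NerX is inactive.
Ornithine is absent, so RudG is active.
Rhamnulose is present, so MibF is inactive.
With repressor RudG bound, *qilK* is not transcribed.
So QilK is not produced.
No activator is available at the *dovY* promoter, so *dovY* is not transcribed.
→ *dovY* is OFF.
Co²⁺ is present, so JalR is active.
Indole is absent, so SovQ is active.
With repressor JalR bound, *purJ* is not transcribed.
→ *purJ* is OFF.
KosM is produced constitutively and is active.
Fumarate is present, so HolR is active.
With repressor HolR bound, *velV* is not transcribed.
→ *velV* is OFF.
0 of the 3 genes are transcribed.

0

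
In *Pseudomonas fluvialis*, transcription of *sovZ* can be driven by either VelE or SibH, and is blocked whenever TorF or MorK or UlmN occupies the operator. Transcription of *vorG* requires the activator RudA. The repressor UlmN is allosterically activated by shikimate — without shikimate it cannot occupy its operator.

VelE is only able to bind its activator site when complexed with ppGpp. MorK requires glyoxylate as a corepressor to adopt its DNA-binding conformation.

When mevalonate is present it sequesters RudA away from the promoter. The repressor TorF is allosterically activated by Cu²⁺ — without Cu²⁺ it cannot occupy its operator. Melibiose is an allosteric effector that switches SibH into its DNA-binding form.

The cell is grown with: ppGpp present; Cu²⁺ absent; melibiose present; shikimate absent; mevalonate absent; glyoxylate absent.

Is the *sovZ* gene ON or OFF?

ON

ppGpp is present, so VelE is active.
Cu²⁺ is absent, so TorF is inactive.
Glyoxylate is absent, so MorK is inactive.
Shikimate is absent, so UlmN is inactive.
Melibiose is present, so SibH is active.
Activator VelE is present, so *sovZ* is transcribed.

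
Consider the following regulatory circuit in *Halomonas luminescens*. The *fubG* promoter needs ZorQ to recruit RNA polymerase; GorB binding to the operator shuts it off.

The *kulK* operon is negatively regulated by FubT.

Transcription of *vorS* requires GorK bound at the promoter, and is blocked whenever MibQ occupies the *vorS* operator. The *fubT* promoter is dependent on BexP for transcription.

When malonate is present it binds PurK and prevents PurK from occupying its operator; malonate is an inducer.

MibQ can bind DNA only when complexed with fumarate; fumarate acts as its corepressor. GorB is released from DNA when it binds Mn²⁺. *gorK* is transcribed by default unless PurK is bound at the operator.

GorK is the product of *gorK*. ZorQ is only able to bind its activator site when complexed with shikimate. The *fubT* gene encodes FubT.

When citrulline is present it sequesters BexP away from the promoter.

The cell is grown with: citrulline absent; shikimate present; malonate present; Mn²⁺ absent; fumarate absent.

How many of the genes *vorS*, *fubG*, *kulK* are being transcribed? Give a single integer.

1

Fumarate is absent, so MibQ is inactive.
Malonate is present, so PurK is inactive.
With no repressor bound, *gorK* is transcribed.
So GorK is produced and active.
No repressor is bound and GorK is active, so *vorS* is transcribed.
→ *vorS* is ON.
Mn²⁺ is absent, so GorB is active.
Shikimate is present, so ZorQ is active.
With repressor GorB bound, *fubG* is not transcribed.
→ *fubG* is OFF.
Citrulline is absent, so BexP is active.
No repressor is bound and BexP is active, so *fubT* is transcribed.
So FubT is produced and active.
With repressor FubT bound, *kulK* is not transcribed.
→ *kulK* is OFF.
1 of the 3 genes is transcribed.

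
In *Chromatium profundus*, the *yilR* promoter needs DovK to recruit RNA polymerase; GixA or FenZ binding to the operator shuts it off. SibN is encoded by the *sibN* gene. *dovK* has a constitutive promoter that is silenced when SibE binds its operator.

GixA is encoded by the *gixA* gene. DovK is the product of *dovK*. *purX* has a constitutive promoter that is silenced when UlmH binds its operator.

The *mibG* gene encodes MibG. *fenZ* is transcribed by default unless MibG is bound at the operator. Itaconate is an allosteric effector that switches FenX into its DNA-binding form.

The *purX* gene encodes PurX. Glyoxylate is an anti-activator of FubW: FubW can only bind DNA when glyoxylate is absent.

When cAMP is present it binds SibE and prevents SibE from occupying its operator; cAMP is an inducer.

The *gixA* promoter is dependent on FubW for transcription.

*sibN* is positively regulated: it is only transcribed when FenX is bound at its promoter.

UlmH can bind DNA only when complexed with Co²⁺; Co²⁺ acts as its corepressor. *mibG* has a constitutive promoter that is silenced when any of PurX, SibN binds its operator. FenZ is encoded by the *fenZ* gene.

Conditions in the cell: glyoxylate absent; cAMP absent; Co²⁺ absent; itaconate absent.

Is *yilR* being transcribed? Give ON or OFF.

Glyoxylate is absent, so FubW is active.
No repressor is bound and FubW is active, so *gixA* is transcribed.
So GixA is produced and active.
Co²⁺ is absent, so UlmH is inactive.
With no repressor bound, *purX* is transcribed.
So PurX is produced and active.
Itaconate is absent, so FenX is inactive.
Required activator FenX is absent, so *sibN* is not transcribed.
So SibN is not produced.
With repressor PurX bound, *mibG* is not transcribed.
So MibG is not produced.
With no repressor bound, *fenZ* is transcribed.
So FenZ is produced and active.
cAMP is absent, so SibE is active.
With repressor SibE bound, *dovK* is not transcribed.
So DovK is not produced.
With repressor GixA bound, *yilR* is not transcribed.

OFF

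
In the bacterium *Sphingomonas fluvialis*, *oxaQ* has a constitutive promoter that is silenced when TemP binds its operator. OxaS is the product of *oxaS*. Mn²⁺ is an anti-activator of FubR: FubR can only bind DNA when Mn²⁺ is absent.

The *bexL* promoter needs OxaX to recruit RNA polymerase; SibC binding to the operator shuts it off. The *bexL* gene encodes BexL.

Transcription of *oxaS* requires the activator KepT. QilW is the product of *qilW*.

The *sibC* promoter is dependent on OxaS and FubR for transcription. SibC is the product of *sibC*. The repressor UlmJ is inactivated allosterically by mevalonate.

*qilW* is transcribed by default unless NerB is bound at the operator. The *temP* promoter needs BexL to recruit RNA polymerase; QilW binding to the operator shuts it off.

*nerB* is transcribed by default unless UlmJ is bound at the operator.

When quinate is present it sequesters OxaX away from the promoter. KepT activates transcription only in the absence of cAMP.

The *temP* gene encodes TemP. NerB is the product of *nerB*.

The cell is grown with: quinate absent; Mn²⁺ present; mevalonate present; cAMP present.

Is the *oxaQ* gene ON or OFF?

OFF

cAMP is present, so KepT is inactive.
Required activator KepT is absent, so *oxaS* is not transcribed.
So OxaS is not produced.
Mn²⁺ is present, so FubR is inactive.
Required activator OxaS is absent, so *sibC* is not transcribed.
So SibC is not produced.
Quinate is absent, so OxaX is active.
No repressor is bound and OxaX is active, so *bexL* is transcribed.
So BexL is produced and active.
Mevalonate is present, so UlmJ is inactive.
With no repressor bound, *nerB* is transcribed.
So NerB is produced and active.
With repressor NerB bound, *qilW* is not transcribed.
So QilW is not produced.
No repressor is bound and BexL is active, so *temP* is transcribed.
So TemP is produced and active.
With repressor TemP bound, *oxaQ* is not transcribed.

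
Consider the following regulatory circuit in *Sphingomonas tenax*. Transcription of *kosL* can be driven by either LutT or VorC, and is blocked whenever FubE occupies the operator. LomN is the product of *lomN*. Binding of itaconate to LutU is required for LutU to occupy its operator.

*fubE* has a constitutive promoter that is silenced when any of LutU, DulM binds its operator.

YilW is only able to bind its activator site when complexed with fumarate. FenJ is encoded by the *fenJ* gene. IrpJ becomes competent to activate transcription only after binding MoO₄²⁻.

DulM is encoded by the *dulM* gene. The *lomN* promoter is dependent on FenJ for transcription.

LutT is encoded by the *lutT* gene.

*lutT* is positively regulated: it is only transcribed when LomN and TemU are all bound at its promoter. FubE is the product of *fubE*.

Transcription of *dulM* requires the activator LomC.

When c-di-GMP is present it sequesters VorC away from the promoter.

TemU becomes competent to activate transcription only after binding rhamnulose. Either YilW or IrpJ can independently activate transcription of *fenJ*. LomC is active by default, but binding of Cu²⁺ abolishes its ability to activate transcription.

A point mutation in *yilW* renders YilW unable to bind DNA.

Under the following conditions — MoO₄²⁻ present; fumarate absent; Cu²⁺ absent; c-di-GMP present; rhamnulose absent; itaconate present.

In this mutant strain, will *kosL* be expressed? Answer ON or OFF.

OFF

Itaconate is present, so LutU is active.
Cu²⁺ is absent, so LomC is active.
No repressor is bound and LomC is active, so *dulM* is transcribed.
So DulM is produced and active.
With repressor LutU bound, *fubE* is not transcribed.
So FubE is not produced.
YilW is non-functional in this strain, so it has no effect.
MoO₄²⁻ is present, so IrpJ is active.
Activator IrpJ is present, so *fenJ* is transcribed.
So FenJ is produced and active.
No repressor is bound and FenJ is active, so *lomN* is transcribed.
So LomN is produced and active.
Rhamnulose is absent, so TemU is inactive.
Required activator TemU is absent, so *lutT* is not transcribed.
So LutT is not produced.
c-di-GMP is present, so VorC is inactive.
No activator is available at the *kosL* promoter, so *kosL* is not transcribed.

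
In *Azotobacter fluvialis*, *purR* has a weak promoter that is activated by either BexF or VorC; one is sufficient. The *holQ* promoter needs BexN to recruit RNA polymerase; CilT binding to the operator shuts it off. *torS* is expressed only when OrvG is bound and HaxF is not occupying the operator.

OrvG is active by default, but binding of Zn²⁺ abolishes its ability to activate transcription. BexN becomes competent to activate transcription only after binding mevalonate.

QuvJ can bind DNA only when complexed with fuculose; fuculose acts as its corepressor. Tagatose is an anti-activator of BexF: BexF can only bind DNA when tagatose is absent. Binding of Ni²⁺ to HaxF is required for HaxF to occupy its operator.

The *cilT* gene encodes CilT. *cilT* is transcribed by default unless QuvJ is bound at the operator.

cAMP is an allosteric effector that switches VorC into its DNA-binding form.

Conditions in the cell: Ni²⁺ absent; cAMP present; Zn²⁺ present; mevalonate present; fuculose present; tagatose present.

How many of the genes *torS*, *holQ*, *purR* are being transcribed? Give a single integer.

2

Zn²⁺ is present, so OrvG is inactive.
Ni²⁺ is absent, so HaxF is inactive.
Required activator OrvG is absent, so *torS* is not transcribed.
→ *torS* is OFF.
Mevalonate is present, so BexN is active.
Fuculose is present, so QuvJ is active.
With repressor QuvJ bound, *cilT* is not transcribed.
So CilT is not produced.
No repressor is bound and BexN is active, so *holQ* is transcribed.
→ *holQ* is ON.
Tagatose is present, so BexF is inactive.
cAMP is present, so VorC is active.
Activator VorC is present, so *purR* is transcribed.
→ *purR* is ON.
2 of the 3 genes are transcribed.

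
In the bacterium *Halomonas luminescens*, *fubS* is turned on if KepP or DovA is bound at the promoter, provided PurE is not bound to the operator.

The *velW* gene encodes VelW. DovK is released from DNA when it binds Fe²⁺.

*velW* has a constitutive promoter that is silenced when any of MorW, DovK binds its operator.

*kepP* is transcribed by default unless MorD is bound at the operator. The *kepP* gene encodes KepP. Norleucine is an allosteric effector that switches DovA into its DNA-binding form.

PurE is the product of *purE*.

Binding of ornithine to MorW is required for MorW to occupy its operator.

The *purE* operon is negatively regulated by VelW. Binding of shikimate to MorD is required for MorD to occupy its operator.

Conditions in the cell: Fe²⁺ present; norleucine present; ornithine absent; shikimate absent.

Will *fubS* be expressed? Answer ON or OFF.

ON

Ornithine is absent, so MorW is inactive.
Fe²⁺ is present, so DovK is inactive.
With no repressor bound, *velW* is transcribed.
So VelW is produced and active.
With repressor VelW bound, *purE* is not transcribed.
So PurE is not produced.
Shikimate is absent, so MorD is inactive.
With no repressor bound, *kepP* is transcribed.
So KepP is produced and active.
Norleucine is present, so DovA is active.
Activator KepP is present, so *fubS* is transcribed.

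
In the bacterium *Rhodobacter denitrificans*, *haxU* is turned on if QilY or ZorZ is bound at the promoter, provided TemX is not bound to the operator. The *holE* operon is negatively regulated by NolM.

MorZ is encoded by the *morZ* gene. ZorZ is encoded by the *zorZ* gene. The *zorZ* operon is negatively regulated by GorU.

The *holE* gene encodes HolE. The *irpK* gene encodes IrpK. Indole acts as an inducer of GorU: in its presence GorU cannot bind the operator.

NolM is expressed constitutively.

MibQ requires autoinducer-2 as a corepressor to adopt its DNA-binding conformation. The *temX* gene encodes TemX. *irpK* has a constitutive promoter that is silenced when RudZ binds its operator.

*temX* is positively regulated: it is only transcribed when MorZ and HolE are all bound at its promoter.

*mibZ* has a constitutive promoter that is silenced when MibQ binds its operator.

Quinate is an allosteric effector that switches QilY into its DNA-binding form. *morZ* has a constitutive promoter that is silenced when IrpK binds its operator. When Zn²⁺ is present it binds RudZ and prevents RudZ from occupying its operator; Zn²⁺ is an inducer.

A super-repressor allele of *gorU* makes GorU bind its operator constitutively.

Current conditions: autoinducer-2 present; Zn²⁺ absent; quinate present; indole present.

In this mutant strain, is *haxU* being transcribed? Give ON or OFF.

ON

Zn²⁺ is absent, so RudZ is active.
With repressor RudZ bound, *irpK* is not transcribed.
So IrpK is not produced.
With no repressor bound, *morZ* is transcribed.
So MorZ is produced and active.
NolM is produced constitutively and is active.
With repressor NolM bound, *holE* is not transcribed.
So HolE is not produced.
Required activator HolE is absent, so *temX* is not transcribed.
So TemX is not produced.
Quinate is present, so QilY is active.
GorU is constitutively active in this strain.
With repressor GorU bound, *zorZ* is not transcribed.
So ZorZ is not produced.
Activator QilY is present, so *haxU* is transcribed.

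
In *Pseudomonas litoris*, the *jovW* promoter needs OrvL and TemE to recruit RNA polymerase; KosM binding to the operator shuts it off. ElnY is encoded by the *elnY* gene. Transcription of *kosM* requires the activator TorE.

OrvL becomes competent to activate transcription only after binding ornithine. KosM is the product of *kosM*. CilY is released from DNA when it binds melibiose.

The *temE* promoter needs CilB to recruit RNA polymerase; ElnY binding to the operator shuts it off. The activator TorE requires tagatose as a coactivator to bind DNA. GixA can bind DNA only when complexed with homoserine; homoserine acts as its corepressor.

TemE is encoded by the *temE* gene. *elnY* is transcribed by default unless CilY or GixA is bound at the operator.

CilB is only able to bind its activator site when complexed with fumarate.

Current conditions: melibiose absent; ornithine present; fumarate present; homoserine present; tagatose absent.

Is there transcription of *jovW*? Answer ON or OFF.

Ornithine is present, so OrvL is active.
Fumarate is present, so CilB is active.
Melibiose is absent, so CilY is active.
Homoserine is present, so GixA is active.
With repressor CilY bound, *elnY* is not transcribed.
So ElnY is not produced.
No repressor is bound and CilB is active, so *temE* is transcribed.
So TemE is produced and active.
Tagatose is absent, so TorE is inactive.
Required activator TorE is absent, so *kosM* is not transcribed.
So KosM is not produced.
No repressor is bound and OrvL and TemE are active, so *jovW* is transcribed.

ON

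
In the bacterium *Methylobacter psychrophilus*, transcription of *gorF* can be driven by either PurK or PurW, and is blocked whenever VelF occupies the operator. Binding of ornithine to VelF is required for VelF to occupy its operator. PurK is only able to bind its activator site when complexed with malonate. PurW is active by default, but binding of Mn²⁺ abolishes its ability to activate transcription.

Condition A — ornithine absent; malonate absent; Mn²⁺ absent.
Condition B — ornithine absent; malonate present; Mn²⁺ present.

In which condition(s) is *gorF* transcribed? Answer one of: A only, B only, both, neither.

both

Condition A:
Ornithine is absent, so VelF is inactive.
Malonate is absent, so PurK is inactive.
Mn²⁺ is absent, so PurW is active.
Activator PurW is present, so *gorF* is transcribed.
→ *gorF* is ON in A.
Condition B:
Ornithine is absent, so VelF is inactive.
Malonate is present, so PurK is active.
Mn²⁺ is present, so PurW is inactive.
Activator PurK is present, so *gorF* is transcribed.
→ *gorF* is ON in B.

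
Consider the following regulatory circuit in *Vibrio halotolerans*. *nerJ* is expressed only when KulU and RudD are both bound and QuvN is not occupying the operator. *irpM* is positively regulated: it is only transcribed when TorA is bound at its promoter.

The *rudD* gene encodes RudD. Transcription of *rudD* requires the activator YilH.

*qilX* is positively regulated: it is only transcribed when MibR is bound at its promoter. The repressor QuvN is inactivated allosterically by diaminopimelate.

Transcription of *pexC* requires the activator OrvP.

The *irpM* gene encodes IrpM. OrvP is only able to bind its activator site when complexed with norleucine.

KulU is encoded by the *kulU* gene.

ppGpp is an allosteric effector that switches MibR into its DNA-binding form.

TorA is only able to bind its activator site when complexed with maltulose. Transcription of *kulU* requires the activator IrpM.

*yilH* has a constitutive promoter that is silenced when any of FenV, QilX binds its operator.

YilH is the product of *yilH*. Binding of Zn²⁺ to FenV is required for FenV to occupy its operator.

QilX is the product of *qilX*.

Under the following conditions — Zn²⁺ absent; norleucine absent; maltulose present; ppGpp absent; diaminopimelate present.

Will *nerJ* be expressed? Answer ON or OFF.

Maltulose is present, so TorA is active.
No repressor is bound and TorA is active, so *irpM* is transcribed.
So IrpM is produced and active.
No repressor is bound and IrpM is active, so *kulU* is transcribed.
So KulU is produced and active.
Diaminopimelate is present, so QuvN is inactive.
Zn²⁺ is absent, so FenV is inactive.
ppGpp is absent, so MibR is inactive.
Required activator MibR is absent, so *qilX* is not transcribed.
So QilX is not produced.
With no repressor bound, *yilH* is transcribed.
So YilH is produced and active.
No repressor is bound and YilH is active, so *rudD* is transcribed.
So RudD is produced and active.
No repressor is bound and KulU and RudD are active, so *nerJ* is transcribed.

ON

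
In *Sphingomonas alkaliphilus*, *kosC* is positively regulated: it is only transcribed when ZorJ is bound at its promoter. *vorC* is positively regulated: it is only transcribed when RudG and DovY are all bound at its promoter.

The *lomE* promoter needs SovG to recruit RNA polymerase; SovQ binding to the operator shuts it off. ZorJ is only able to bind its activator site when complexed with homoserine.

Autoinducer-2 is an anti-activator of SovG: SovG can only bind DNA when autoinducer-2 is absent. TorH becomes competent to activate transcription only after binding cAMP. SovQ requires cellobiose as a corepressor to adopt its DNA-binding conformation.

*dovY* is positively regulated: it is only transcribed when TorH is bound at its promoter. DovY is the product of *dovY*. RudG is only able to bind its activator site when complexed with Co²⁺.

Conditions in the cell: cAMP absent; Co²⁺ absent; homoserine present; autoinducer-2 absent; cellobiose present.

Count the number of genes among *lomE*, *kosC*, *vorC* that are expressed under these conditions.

1

Cellobiose is present, so SovQ is active.
Autoinducer-2 is absent, so SovG is active.
With repressor SovQ bound, *lomE* is not transcribed.
→ *lomE* is OFF.
Homoserine is present, so ZorJ is active.
No repressor is bound and ZorJ is active, so *kosC* is transcribed.
→ *kosC* is ON.
Co²⁺ is absent, so RudG is inactive.
cAMP is absent, so TorH is inactive.
Required activator TorH is absent, so *dovY* is not transcribed.
So DovY is not produced.
Required activator RudG is absent, so *vorC* is not transcribed.
→ *vorC* is OFF.
1 of the 3 genes is transcribed.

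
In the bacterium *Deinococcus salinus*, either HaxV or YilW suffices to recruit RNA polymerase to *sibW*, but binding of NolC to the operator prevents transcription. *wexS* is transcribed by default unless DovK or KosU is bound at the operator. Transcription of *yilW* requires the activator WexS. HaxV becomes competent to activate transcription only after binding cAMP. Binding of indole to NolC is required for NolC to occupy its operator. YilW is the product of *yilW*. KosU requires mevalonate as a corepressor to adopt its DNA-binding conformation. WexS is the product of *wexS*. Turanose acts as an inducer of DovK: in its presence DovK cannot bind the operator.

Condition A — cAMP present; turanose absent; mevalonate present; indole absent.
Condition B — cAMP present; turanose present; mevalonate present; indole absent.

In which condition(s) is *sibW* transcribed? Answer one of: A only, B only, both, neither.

both

Condition A:
cAMP is present, so HaxV is active.
Turanose is absent, so DovK is active.
Mevalonate is present, so KosU is active.
With repressor DovK bound, *wexS* is not transcribed.
So WexS is not produced.
Required activator WexS is absent, so *yilW* is not transcribed.
So YilW is not produced.
Indole is absent, so NolC is inactive.
Activator HaxV is present, so *sibW* is transcribed.
→ *sibW* is ON in A.
Condition B:
cAMP is present, so HaxV is active.
Turanose is present, so DovK is inactive.
Mevalonate is present, so KosU is active.
With repressor KosU bound, *wexS* is not transcribed.
So WexS is not produced.
Required activator WexS is absent, so *yilW* is not transcribed.
So YilW is not produced.
Indole is absent, so NolC is inactive.
Activator HaxV is present, so *sibW* is transcribed.
→ *sibW* is ON in B.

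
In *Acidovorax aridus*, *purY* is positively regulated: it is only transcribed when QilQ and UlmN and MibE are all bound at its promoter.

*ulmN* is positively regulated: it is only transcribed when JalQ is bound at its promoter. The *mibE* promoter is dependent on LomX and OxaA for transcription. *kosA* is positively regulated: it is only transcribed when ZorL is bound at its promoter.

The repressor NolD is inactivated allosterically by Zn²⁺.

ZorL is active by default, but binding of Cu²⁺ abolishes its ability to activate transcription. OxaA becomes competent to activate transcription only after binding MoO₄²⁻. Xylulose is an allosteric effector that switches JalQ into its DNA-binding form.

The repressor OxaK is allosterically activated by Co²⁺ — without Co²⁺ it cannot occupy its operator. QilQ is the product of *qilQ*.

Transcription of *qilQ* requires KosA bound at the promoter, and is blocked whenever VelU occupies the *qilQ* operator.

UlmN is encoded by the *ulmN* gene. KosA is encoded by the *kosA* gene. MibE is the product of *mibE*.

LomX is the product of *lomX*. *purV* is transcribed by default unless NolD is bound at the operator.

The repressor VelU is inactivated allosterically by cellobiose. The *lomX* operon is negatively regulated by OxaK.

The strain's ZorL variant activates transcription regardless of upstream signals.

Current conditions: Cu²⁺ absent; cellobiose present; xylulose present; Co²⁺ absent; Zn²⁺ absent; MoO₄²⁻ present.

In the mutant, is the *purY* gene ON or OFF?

ON

Cellobiose is present, so VelU is inactive.
ZorL is constitutively active in this strain.
No repressor is bound and ZorL is active, so *kosA* is transcribed.
So KosA is produced and active.
No repressor is bound and KosA is active, so *qilQ* is transcribed.
So QilQ is produced and active.
Xylulose is present, so JalQ is active.
No repressor is bound and JalQ is active, so *ulmN* is transcribed.
So UlmN is produced and active.
Co²⁺ is absent, so OxaK is inactive.
With no repressor bound, *lomX* is transcribed.
So LomX is produced and active.
MoO₄²⁻ is present, so OxaA is active.
No repressor is bound and LomX and OxaA are active, so *mibE* is transcribed.
So MibE is produced and active.
No repressor is bound and QilQ and UlmN and MibE are active, so *purY* is transcribed.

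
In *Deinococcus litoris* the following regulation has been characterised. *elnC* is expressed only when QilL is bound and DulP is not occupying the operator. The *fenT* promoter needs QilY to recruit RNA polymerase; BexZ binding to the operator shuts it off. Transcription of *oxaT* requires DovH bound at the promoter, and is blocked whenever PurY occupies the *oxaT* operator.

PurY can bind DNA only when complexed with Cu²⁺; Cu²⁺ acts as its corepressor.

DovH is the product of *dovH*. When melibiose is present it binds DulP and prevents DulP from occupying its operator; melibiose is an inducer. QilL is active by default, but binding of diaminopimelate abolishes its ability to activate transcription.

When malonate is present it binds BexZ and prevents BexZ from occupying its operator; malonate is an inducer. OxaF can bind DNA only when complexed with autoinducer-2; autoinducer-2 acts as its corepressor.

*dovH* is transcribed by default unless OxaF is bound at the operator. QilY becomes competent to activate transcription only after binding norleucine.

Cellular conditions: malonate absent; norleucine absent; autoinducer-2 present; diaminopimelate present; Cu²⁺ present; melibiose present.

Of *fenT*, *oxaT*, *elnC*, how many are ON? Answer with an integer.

0

Malonate is absent, so BexZ is active.
Norleucine is absent, so QilY is inactive.
With repressor BexZ bound, *fenT* is not transcribed.
→ *fenT* is OFF.
Cu²⁺ is present, so PurY is active.
Autoinducer-2 is present, so OxaF is active.
With repressor OxaF bound, *dovH* is not transcribed.
So DovH is not produced.
With repressor PurY bound, *oxaT* is not transcribed.
→ *oxaT* is OFF.
Diaminopimelate is present, so QilL is inactive.
Melibiose is present, so DulP is inactive.
Required activator QilL is absent, so *elnC* is not transcribed.
→ *elnC* is OFF.
0 of the 3 genes are transcribed.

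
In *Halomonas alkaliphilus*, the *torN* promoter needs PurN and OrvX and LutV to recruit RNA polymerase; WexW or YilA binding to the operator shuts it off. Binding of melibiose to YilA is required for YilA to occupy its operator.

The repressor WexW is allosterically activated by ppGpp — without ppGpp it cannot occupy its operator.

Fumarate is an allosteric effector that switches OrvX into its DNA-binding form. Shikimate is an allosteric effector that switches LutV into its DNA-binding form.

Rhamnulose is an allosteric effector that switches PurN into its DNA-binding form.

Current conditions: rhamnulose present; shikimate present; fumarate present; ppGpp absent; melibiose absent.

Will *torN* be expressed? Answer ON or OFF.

ppGpp is absent, so WexW is inactive.
Rhamnulose is present, so PurN is active.
Fumarate is present, so OrvX is active.
Melibiose is absent, so YilA is inactive.
Shikimate is present, so LutV is active.
No repressor is bound and PurN and OrvX and LutV are active, so *torN* is transcribed.

ON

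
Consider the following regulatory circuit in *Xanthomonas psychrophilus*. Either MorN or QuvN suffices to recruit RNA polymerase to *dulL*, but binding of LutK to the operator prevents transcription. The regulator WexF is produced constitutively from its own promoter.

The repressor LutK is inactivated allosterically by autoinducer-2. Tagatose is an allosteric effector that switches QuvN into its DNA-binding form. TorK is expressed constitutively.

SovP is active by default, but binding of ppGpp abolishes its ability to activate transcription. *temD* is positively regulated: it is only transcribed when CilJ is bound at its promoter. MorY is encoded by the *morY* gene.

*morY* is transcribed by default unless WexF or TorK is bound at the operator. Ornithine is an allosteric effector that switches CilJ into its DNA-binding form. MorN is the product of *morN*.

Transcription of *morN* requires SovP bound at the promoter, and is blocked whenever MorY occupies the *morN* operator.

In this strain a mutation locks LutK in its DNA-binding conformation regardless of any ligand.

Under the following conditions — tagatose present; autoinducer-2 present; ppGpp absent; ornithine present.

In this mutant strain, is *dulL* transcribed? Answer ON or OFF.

ppGpp is absent, so SovP is active.
WexF is produced constitutively and is active.
TorK is produced constitutively and is active.
With repressor WexF bound, *morY* is not transcribed.
So MorY is not produced.
No repressor is bound and SovP is active, so *morN* is transcribed.
So MorN is produced and active.
Tagatose is present, so QuvN is active.
LutK is constitutively active in this strain.
With repressor LutK bound, *dulL* is not transcribed.

OFF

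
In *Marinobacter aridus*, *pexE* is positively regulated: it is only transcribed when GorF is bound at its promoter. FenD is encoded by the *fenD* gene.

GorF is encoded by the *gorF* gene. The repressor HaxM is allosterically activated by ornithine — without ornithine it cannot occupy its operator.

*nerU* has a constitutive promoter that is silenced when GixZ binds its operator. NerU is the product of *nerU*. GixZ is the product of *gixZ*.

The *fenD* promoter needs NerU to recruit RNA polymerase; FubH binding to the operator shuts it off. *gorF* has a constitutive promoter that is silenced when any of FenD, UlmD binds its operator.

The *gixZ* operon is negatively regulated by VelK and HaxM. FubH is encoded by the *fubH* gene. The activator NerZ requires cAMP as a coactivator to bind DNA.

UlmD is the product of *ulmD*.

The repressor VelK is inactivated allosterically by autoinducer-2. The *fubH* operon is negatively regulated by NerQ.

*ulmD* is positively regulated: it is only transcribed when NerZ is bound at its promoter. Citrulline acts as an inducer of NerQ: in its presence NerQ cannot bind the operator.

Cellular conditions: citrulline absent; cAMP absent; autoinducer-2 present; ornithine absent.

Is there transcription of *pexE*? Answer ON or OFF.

Autoinducer-2 is present, so VelK is inactive.
Ornithine is absent, so HaxM is inactive.
With no repressor bound, *gixZ* is transcribed.
So GixZ is produced and active.
With repressor GixZ bound, *nerU* is not transcribed.
So NerU is not produced.
Citrulline is absent, so NerQ is active.
With repressor NerQ bound, *fubH* is not transcribed.
So FubH is not produced.
Required activator NerU is absent, so *fenD* is not transcribed.
So FenD is not produced.
cAMP is absent, so NerZ is inactive.
Required activator NerZ is absent, so *ulmD* is not transcribed.
So UlmD is not produced.
With no repressor bound, *gorF* is transcribed.
So GorF is produced and active.
No repressor is bound and GorF is active, so *pexE* is transcribed.

ON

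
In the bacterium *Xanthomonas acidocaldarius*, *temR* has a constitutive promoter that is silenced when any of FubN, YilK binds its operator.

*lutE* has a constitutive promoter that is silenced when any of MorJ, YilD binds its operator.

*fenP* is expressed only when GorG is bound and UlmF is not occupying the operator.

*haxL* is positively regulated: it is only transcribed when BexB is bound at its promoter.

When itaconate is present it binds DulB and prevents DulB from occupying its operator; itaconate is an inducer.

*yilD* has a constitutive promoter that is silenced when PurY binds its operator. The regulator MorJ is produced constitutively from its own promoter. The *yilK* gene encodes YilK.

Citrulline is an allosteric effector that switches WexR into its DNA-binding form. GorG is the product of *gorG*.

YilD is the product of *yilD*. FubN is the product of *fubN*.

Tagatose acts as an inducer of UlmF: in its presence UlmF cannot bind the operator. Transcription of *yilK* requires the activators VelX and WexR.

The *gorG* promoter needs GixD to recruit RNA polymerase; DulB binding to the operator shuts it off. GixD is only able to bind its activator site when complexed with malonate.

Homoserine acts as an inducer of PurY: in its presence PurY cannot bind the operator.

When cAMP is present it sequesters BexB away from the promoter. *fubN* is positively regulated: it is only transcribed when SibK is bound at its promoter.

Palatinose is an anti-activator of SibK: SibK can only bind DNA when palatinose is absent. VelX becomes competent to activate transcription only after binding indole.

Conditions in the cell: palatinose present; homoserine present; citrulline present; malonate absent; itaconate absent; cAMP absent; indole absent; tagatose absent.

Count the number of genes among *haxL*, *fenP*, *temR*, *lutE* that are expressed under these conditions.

cAMP is absent, so BexB is active.
No repressor is bound and BexB is active, so *haxL* is transcribed.
→ *haxL* is ON.
Tagatose is absent, so UlmF is active.
Itaconate is absent, so DulB is active.
Malonate is absent, so GixD is inactive.
With repressor DulB bound, *gorG* is not transcribed.
So GorG is not produced.
With repressor UlmF bound, *fenP* is not transcribed.
→ *fenP* is OFF.
Palatinose is present, so SibK is inactive.
Required activator SibK is absent, so *fubN* is not transcribed.
So FubN is not produced.
Indole is absent, so VelX is inactive.
Citrulline is present, so WexR is active.
Required activator VelX is absent, so *yilK* is not transcribed.
So YilK is not produced.
With no repressor bound, *temR* is transcribed.
→ *temR* is ON.
MorJ is produced constitutively and is active.
Homoserine is present, so PurY is inactive.
With no repressor bound, *yilD* is transcribed.
So YilD is produced and active.
With repressor MorJ bound, *lutE* is not transcribed.
→ *lutE* is OFF.
2 of the 4 genes are transcribed.

2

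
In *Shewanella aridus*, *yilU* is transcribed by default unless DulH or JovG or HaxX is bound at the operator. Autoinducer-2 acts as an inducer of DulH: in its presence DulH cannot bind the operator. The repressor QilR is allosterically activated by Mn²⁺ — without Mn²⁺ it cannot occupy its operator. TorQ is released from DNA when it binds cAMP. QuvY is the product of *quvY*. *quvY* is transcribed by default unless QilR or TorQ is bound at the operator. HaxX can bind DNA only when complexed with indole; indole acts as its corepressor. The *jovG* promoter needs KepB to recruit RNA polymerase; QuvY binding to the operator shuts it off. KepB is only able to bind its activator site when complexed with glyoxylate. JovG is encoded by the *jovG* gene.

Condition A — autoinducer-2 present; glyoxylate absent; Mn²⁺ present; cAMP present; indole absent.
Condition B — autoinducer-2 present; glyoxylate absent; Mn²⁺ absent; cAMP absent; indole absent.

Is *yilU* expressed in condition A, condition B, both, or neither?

both

Condition A:
Autoinducer-2 is present, so DulH is inactive.
Glyoxylate is absent, so KepB is inactive.
Mn²⁺ is present, so QilR is active.
cAMP is present, so TorQ is inactive.
With repressor QilR bound, *quvY* is not transcribed.
So QuvY is not produced.
Required activator KepB is absent, so *jovG* is not transcribed.
So JovG is not produced.
Indole is absent, so HaxX is inactive.
With no repressor bound, *yilU* is transcribed.
→ *yilU* is ON in A.
Condition B:
Autoinducer-2 is present, so DulH is inactive.
Glyoxylate is absent, so KepB is inactive.
Mn²⁺ is absent, so QilR is inactive.
cAMP is absent, so TorQ is active.
With repressor TorQ bound, *quvY* is not transcribed.
So QuvY is not produced.
Required activator KepB is absent, so *jovG* is not transcribed.
So JovG is not produced.
Indole is absent, so HaxX is inactive.
With no repressor bound, *yilU* is transcribed.
→ *yilU* is ON in B.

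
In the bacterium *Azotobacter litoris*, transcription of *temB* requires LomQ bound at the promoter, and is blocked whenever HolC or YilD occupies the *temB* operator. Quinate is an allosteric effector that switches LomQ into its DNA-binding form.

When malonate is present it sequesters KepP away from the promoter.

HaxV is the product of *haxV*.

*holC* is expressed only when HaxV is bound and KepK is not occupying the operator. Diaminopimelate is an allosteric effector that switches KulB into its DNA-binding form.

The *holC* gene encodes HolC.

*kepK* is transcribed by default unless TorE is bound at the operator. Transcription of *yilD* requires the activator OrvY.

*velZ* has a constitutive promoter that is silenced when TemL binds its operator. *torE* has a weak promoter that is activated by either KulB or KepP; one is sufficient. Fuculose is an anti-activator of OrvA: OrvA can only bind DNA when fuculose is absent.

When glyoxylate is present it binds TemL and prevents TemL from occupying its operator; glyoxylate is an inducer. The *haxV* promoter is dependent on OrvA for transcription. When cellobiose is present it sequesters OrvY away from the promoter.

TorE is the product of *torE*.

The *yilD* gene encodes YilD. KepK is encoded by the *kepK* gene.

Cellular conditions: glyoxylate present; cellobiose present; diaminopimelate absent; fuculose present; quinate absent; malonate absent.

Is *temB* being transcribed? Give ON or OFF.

OFF

Diaminopimelate is absent, so KulB is inactive.
Malonate is absent, so KepP is active.
Activator KepP is present, so *torE* is transcribed.
So TorE is produced and active.
With repressor TorE bound, *kepK* is not transcribed.
So KepK is not produced.
Fuculose is present, so OrvA is inactive.
Required activator OrvA is absent, so *haxV* is not transcribed.
So HaxV is not produced.
Required activator HaxV is absent, so *holC* is not transcribed.
So HolC is not produced.
Cellobiose is present, so OrvY is inactive.
Required activator OrvY is absent, so *yilD* is not transcribed.
So YilD is not produced.
Quinate is absent, so LomQ is inactive.
Required activator LomQ is absent, so *temB* is not transcribed.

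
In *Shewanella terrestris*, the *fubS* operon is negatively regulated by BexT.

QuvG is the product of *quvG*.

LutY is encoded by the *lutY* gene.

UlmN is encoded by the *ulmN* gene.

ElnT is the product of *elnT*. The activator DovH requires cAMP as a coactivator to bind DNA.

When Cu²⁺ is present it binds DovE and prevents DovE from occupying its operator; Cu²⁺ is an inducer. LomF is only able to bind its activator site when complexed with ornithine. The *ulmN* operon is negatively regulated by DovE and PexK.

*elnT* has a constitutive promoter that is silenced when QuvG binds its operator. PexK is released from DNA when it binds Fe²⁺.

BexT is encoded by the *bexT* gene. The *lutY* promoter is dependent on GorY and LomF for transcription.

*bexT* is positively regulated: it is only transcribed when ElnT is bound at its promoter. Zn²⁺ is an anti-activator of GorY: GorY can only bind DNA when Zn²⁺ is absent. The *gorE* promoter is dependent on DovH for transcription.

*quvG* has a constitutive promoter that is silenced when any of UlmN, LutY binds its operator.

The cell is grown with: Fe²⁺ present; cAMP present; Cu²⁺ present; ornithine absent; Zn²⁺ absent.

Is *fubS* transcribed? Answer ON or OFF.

OFF

Cu²⁺ is present, so DovE is inactive.
Fe²⁺ is present, so PexK is inactive.
With no repressor bound, *ulmN* is transcribed.
So UlmN is produced and active.
Zn²⁺ is absent, so GorY is active.
Ornithine is absent, so LomF is inactive.
Required activator LomF is absent, so *lutY* is not transcribed.
So LutY is not produced.
With repressor UlmN bound, *quvG* is not transcribed.
So QuvG is not produced.
With no repressor bound, *elnT* is transcribed.
So ElnT is produced and active.
No repressor is bound and ElnT is active, so *bexT* is transcribed.
So BexT is produced and active.
With repressor BexT bound, *fubS* is not transcribed.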